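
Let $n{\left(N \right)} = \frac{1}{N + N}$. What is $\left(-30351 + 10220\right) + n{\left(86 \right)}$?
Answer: $- \frac{3462531}{172} \approx -20131.0$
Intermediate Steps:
$n{\left(N \right)} = \frac{1}{2 N}$
$\left(-30351 + 10220\right) + n{\left(86 \right)} = \left(-30351 + 10220\right) + \frac{1}{2 \cdot 86} = -20131 + \frac{1}{2} \cdot \frac{1}{86} = -20131 + \frac{1}{172} = - \frac{3462531}{172}$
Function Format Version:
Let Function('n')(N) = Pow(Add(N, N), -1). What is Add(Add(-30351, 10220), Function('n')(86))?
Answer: Rational(-3462531, 172) ≈ -20131.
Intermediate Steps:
Function('n')(N) = Mul(Rational(1, 2), Pow(N, -1)) (Function('n')(N) = Pow(Mul(2, N), -1) = Mul(Rational(1, 2), Pow(N, -1)))
Add(Add(-30351, 10220), Function('n')(86)) = Add(Add(-30351, 10220), Mul(Rational(1, 2), Pow(86, -1))) = Add(-20131, Mul(Rational(1, 2), Rational(1, 86))) = Add(-20131, Rational(1, 172)) = Rational(-3462531, 172)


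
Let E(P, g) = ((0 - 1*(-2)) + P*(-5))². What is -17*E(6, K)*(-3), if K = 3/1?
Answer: 39984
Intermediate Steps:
K = 3 (K = 3*1 = 3)
E(P, g) = (2 - 5*P)² (E(P, g) = ((0 + 2) - 5*P)² = (2 - 5*P)²)
-17*E(6, K)*(-3) = -17*(-2 + 5*6)²*(-3) = -17*(-2 + 30)²*(-3) = -17*28²*(-3) = -17*784*(-3) = -13328*(-3) = 39984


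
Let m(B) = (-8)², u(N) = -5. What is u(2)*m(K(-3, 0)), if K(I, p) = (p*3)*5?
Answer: -320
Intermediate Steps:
K(I, p) = 15*p (K(I, p) = (3*p)*5 = 15*p)
m(B) = 64
u(2)*m(K(-3, 0)) = -5*64 = -320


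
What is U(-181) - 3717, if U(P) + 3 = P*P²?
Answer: -5933461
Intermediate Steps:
U(P) = -3 + P³ (U(P) = -3 + P*P² = -3 + P³)
U(-181) - 3717 = (-3 + (-181)³) - 3717 = (-3 - 5929741) - 3717 = -5929744 - 3717 = -5933461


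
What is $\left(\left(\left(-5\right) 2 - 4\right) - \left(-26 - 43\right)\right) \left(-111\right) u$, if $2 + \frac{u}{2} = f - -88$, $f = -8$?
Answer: $-952380$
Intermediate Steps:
$u = 156$ ($u = -4 + 2 \left(-8 - -88\right) = -4 + 2 \left(-8 + 88\right) = -4 + 2 \cdot 80 = -4 + 160 = 156$)
$\left(\left(\left(-5\right) 2 - 4\right) - \left(-26 - 43\right)\right) \left(-111\right) u = \left(\left(\left(-5\right) 2 - 4\right) - \left(-26 - 43\right)\right) \left(-111\right) 156 = \left(\left(-10 - 4\right) - -69\right) \left(-111\right) 156 = \left(-14 + 69\right) \left(-111\right) 156 = 55 \left(-111\right) 156 = \left(-6105\right) 156 = -952380$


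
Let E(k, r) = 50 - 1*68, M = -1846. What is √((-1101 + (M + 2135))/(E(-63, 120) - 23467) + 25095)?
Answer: √282470336555/3355 ≈ 158.41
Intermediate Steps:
E(k, r) = -18 (E(k, r) = 50 - 68 = -18)
√((-1101 + (M + 2135))/(E(-63, 120) - 23467) + 25095) = √((-1101 + (-1846 + 2135))/(-18 - 23467) + 25095) = √((-1101 + 289)/(-23485) + 25095) = √(-812*(-1/23485) + 25095) = √(116/3355 + 25095) = √(84193841/3355) = √282470336555/3355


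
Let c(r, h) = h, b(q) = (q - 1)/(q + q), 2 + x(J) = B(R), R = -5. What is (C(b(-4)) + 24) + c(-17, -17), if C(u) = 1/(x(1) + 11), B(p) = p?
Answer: 29/4 ≈ 7.2500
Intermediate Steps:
x(J) = -7 (x(J) = -2 - 5 = -7)
b(q) = (-1 + q)/(2*q) (b(q) = (-1 + q)/((2*q)) = (-1 + q)*(1/(2*q)) = (-1 + q)/(2*q))
C(u) = ¼ (C(u) = 1/(-7 + 11) = 1/4 = ¼)
(C(b(-4)) + 24) + c(-17, -17) = (¼ + 24) - 17 = 97/4 - 17 = 29/4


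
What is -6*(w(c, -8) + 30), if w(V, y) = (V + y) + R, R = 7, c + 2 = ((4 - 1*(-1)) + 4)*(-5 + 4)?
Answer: -108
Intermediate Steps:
c = -11 (c = -2 + ((4 - 1*(-1)) + 4)*(-5 + 4) = -2 + ((4 + 1) + 4)*(-1) = -2 + (5 + 4)*(-1) = -2 + 9*(-1) = -2 - 9 = -11)
w(V, y) = 7 + V + y (w(V, y) = (V + y) + 7 = 7 + V + y)
-6*(w(c, -8) + 30) = -6*((7 - 11 - 8) + 30) = -6*(-12 + 30) = -6*18 = -108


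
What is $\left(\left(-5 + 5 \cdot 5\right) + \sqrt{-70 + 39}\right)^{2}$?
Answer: $\left(20 + i \sqrt{31}\right)^{2} \approx 369.0 + 222.71 i$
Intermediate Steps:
$\left(\left(-5 + 5 \cdot 5\right) + \sqrt{-70 + 39}\right)^{2} = \left(\left(-5 + 25\right) + \sqrt{-31}\right)^{2} = \left(20 + i \sqrt{31}\right)^{2}$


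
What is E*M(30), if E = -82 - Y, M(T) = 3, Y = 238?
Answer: -960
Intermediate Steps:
E = -320 (E = -82 - 1*238 = -82 - 238 = -320)
E*M(30) = -320*3 = -960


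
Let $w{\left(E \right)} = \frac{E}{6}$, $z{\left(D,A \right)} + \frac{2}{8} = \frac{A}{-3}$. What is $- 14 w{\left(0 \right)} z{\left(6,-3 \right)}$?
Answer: $0$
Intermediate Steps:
$z{\left(D,A \right)} = - \frac{1}{4} - \frac{A}{3}$ ($z{\left(D,A \right)} = - \frac{1}{4} + \frac{A}{-3} = - \frac{1}{4} + A \left(- \frac{1}{3}\right) = - \frac{1}{4} - \frac{A}{3}$)
$w{\left(E \right)} = \frac{E}{6}$ ($w{\left(E \right)} = E \frac{1}{6} = \frac{E}{6}$)
$- 14 w{\left(0 \right)} z{\left(6,-3 \right)} = - 14 \cdot \frac{1}{6} \cdot 0 \left(- \frac{1}{4} - -1\right) = \left(-14\right) 0 \left(- \frac{1}{4} + 1\right) = 0 \cdot \frac{3}{4} = 0$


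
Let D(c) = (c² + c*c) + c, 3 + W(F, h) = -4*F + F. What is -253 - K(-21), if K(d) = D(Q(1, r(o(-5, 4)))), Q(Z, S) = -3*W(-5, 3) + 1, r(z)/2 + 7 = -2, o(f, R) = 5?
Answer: -2668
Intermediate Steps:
r(z) = -18 (r(z) = -14 + 2*(-2) = -14 - 4 = -18)
W(F, h) = -3 - 3*F (W(F, h) = -3 + (-4*F + F) = -3 - 3*F)
Q(Z, S) = -35 (Q(Z, S) = -3*(-3 - 3*(-5)) + 1 = -3*(-3 + 15) + 1 = -3*12 + 1 = -36 + 1 = -35)
D(c) = c + 2*c² (D(c) = (c² + c²) + c = 2*c² + c = c + 2*c²)
K(d) = 2415 (K(d) = -35*(1 + 2*(-35)) = -35*(1 - 70) = -35*(-69) = 2415)
-253 - K(-21) = -253 - 1*2415 = -253 - 2415 = -2668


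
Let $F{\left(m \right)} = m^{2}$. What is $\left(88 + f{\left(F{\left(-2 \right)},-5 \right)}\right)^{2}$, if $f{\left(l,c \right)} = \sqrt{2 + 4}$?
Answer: $\left(88 + \sqrt{6}\right)^{2} \approx 8181.1$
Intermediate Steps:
$f{\left(l,c \right)} = \sqrt{6}$
$\left(88 + f{\left(F{\left(-2 \right)},-5 \right)}\right)^{2} = \left(88 + \sqrt{6}\right)^{2}$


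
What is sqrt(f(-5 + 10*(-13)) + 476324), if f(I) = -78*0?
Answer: 2*sqrt(119081) ≈ 690.16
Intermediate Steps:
f(I) = 0
sqrt(f(-5 + 10*(-13)) + 476324) = sqrt(0 + 476324) = sqrt(476324) = 2*sqrt(119081)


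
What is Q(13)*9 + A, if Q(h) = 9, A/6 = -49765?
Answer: -298509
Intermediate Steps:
A = -298590 (A = 6*(-49765) = -298590)
Q(13)*9 + A = 9*9 - 298590 = 81 - 298590 = -298509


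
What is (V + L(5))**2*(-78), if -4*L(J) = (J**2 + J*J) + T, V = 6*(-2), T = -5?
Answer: -337311/8 ≈ -42164.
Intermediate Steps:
V = -12
L(J) = 5/4 - J**2/2 (L(J) = -((J**2 + J*J) - 5)/4 = -((J**2 + J**2) - 5)/4 = -(2*J**2 - 5)/4 = -(-5 + 2*J**2)/4 = 5/4 - J**2/2)
(V + L(5))**2*(-78) = (-12 + (5/4 - 1/2*5**2))**2*(-78) = (-12 + (5/4 - 1/2*25))**2*(-78) = (-12 + (5/4 - 25/2))**2*(-78) = (-12 - 45/4)**2*(-78) = (-93/4)**2*(-78) = (8649/16)*(-78) = -337311/8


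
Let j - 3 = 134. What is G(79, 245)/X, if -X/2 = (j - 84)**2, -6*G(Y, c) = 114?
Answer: 19/5618 ≈ 0.0033820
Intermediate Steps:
j = 137 (j = 3 + 134 = 137)
G(Y, c) = -19 (G(Y, c) = -1/6*114 = -19)
X = -5618 (X = -2*(137 - 84)**2 = -2*53**2 = -2*2809 = -5618)
G(79, 245)/X = -19/(-5618) = -19*(-1/5618) = 19/5618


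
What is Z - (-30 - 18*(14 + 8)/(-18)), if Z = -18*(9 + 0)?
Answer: -154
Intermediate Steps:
Z = -162 (Z = -18*9 = -162)
Z - (-30 - 18*(14 + 8)/(-18)) = -162 - (-30 - 18*(14 + 8)/(-18)) = -162 - (-30 - 396*(-1)/18) = -162 - (-30 - 18*(-11/9)) = -162 - (-30 + 22) = -162 - 1*(-8) = -162 + 8 = -154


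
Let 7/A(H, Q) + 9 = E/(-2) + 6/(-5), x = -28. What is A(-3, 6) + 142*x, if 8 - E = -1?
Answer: -83506/21 ≈ -3976.5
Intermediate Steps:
E = 9 (E = 8 - 1*(-1) = 8 + 1 = 9)
A(H, Q) = -10/21 (A(H, Q) = 7/(-9 + (9/(-2) + 6/(-5))) = 7/(-9 + (9*(-½) + 6*(-⅕))) = 7/(-9 + (-9/2 - 6/5)) = 7/(-9 - 57/10) = 7/(-147/10) = 7*(-10/147) = -10/21)
A(-3, 6) + 142*x = -10/21 + 142*(-28) = -10/21 - 3976 = -83506/21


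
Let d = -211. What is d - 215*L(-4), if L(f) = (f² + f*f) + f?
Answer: -6231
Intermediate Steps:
L(f) = f + 2*f² (L(f) = (f² + f²) + f = 2*f² + f = f + 2*f²)
d - 215*L(-4) = -211 - (-860)*(1 + 2*(-4)) = -211 - (-860)*(1 - 8) = -211 - (-860)*(-7) = -211 - 215*28 = -211 - 6020 = -6231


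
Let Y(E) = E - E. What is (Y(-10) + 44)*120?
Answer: 5280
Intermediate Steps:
Y(E) = 0
(Y(-10) + 44)*120 = (0 + 44)*120 = 44*120 = 5280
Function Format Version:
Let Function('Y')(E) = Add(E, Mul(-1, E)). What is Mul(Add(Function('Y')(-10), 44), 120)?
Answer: 5280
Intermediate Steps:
Function('Y')(E) = 0
Mul(Add(Function('Y')(-10), 44), 120) = Mul(Add(0, 44), 120) = Mul(44, 120) = 5280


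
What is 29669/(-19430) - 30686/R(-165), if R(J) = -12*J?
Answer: -3274868/192357 ≈ -17.025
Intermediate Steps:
29669/(-19430) - 30686/R(-165) = 29669/(-19430) - 30686/((-12*(-165))) = 29669*(-1/19430) - 30686/1980 = -29669/19430 - 30686*1/1980 = -29669/19430 - 15343/990 = -3274868/192357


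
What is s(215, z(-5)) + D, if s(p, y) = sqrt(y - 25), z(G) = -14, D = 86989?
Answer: 86989 + I*sqrt(39) ≈ 86989.0 + 6.245*I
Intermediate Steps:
s(p, y) = sqrt(-25 + y)
s(215, z(-5)) + D = sqrt(-25 - 14) + 86989 = sqrt(-39) + 86989 = I*sqrt(39) + 86989 = 86989 + I*sqrt(39)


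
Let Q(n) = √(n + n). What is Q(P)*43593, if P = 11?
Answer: 43593*√22 ≈ 2.0447e+5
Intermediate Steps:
Q(n) = √2*√n (Q(n) = √(2*n) = √2*√n)
Q(P)*43593 = (√2*√11)*43593 = √22*43593 = 43593*√22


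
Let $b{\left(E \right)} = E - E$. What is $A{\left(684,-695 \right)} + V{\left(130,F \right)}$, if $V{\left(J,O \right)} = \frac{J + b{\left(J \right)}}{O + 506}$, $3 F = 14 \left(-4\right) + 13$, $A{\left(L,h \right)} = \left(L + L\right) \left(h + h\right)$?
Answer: $- \frac{560948322}{295} \approx -1.9015 \cdot 10^{6}$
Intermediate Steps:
$b{\left(E \right)} = 0$
$A{\left(L,h \right)} = 4 L h$ ($A{\left(L,h \right)} = 2 L 2 h = 4 L h$)
$F = - \frac{43}{3}$ ($F = \frac{14 \left(-4\right) + 13}{3} = \frac{-56 + 13}{3} = \frac{1}{3} \left(-43\right) = - \frac{43}{3} \approx -14.333$)
$V{\left(J,O \right)} = \frac{J}{506 + O}$ ($V{\left(J,O \right)} = \frac{J + 0}{O + 506} = \frac{J}{506 + O}$)
$A{\left(684,-695 \right)} + V{\left(130,F \right)} = 4 \cdot 684 \left(-695\right) + \frac{130}{506 - \frac{43}{3}} = -1901520 + \frac{130}{\frac{1475}{3}} = -1901520 + 130 \cdot \frac{3}{1475} = -1901520 + \frac{78}{295} = - \frac{560948322}{295}$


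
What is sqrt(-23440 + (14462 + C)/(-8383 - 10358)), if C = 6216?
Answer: I*sqrt(8233103425038)/18741 ≈ 153.1*I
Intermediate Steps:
sqrt(-23440 + (14462 + C)/(-8383 - 10358)) = sqrt(-23440 + (14462 + 6216)/(-8383 - 10358)) = sqrt(-23440 + 20678/(-18741)) = sqrt(-23440 + 20678*(-1/18741)) = sqrt(-23440 - 20678/18741) = sqrt(-439309718/18741) = I*sqrt(8233103425038)/18741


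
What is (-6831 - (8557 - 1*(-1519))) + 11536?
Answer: -5371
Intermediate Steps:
(-6831 - (8557 - 1*(-1519))) + 11536 = (-6831 - (8557 + 1519)) + 11536 = (-6831 - 1*10076) + 11536 = (-6831 - 10076) + 11536 = -16907 + 11536 = -5371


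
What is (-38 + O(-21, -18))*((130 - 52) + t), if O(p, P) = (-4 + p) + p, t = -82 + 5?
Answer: -84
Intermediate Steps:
t = -77
O(p, P) = -4 + 2*p
(-38 + O(-21, -18))*((130 - 52) + t) = (-38 + (-4 + 2*(-21)))*((130 - 52) - 77) = (-38 + (-4 - 42))*(78 - 77) = (-38 - 46)*1 = -84*1 = -84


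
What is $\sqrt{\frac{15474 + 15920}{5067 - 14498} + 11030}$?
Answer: $\frac{2 \sqrt{245188401754}}{9431} \approx 105.01$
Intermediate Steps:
$\sqrt{\frac{15474 + 15920}{5067 - 14498} + 11030} = \sqrt{\frac{31394}{-9431} + 11030} = \sqrt{31394 \left(- \frac{1}{9431}\right) + 11030} = \sqrt{- \frac{31394}{9431} + 11030} = \sqrt{\frac{103992536}{9431}} = \frac{2 \sqrt{245188401754}}{9431}$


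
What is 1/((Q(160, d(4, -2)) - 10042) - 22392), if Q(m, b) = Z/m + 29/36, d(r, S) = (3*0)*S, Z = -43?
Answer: -1440/46704187 ≈ -3.0832e-5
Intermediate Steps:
d(r, S) = 0 (d(r, S) = 0*S = 0)
Q(m, b) = 29/36 - 43/m (Q(m, b) = -43/m + 29/36 = 29/36 - 43/m)
1/((Q(160, d(4, -2)) - 10042) - 22392) = 1/(((29/36 - 43/160) - 10042) - 22392) = 1/((773/1440 - 10042) - 22392) = 1/(-14459707/1440 - 22392) = 1/(-46704187/1440) = -1440/46704187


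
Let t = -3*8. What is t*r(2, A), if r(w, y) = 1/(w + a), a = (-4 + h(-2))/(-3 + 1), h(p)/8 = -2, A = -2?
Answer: -2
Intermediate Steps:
h(p) = -16 (h(p) = 8*(-2) = -16)
a = 10 (a = (-4 - 16)/(-3 + 1) = -20/(-2) = -20*(-½) = 10)
r(w, y) = 1/(10 + w) (r(w, y) = 1/(w + 10) = 1/(10 + w))
t = -24
t*r(2, A) = -24/(10 + 2) = -24/12 = -24*1/12 = -2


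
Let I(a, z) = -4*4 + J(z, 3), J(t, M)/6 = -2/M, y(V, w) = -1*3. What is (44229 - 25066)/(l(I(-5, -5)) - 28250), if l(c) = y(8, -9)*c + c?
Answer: -19163/28210 ≈ -0.67930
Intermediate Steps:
y(V, w) = -3
J(t, M) = -12/M (J(t, M) = 6*(-2/M) = -12/M)
I(a, z) = -20 (I(a, z) = -4*4 - 12/3 = -16 - 12*⅓ = -16 - 4 = -20)
l(c) = -2*c (l(c) = -3*c + c = -2*c)
(44229 - 25066)/(l(I(-5, -5)) - 28250) = (44229 - 25066)/(-2*(-20) - 28250) = 19163/(40 - 28250) = 19163/(-28210) = 19163*(-1/28210) = -19163/28210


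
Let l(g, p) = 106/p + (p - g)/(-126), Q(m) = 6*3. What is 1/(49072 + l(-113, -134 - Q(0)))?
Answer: 1596/78318293 ≈ 2.0378e-5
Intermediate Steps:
Q(m) = 18
l(g, p) = 106/p - p/126 + g/126 (l(g, p) = 106/p + (p - g)*(-1/126) = 106/p + (-p/126 + g/126) = 106/p - p/126 + g/126)
1/(49072 + l(-113, -134 - Q(0))) = 1/(49072 + (13356 + (-134 - 1*18)*(-113 - (-134 - 1*18)))/(126*(-134 - 1*18))) = 1/(49072 + (13356 + (-134 - 18)*(-113 - (-134 - 18)))/(126*(-134 - 18))) = 1/(49072 + (1/126)*(13356 - 152*(-113 - 1*(-152)))/(-152)) = 1/(49072 + (1/126)*(-1/152)*(13356 - 152*(-113 + 152))) = 1/(49072 + (1/126)*(-1/152)*(13356 - 152*39)) = 1/(49072 + (1/126)*(-1/152)*(13356 - 5928)) = 1/(49072 + (1/126)*(-1/152)*7428) = 1/(49072 - 619/1596) = 1/(78318293/1596) = 1596/78318293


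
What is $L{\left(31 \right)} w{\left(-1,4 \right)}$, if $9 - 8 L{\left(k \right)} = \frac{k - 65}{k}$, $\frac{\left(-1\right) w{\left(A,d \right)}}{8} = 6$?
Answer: $- \frac{1878}{31} \approx -60.581$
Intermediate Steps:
$w{\left(A,d \right)} = -48$ ($w{\left(A,d \right)} = \left(-8\right) 6 = -48$)
$L{\left(k \right)} = \frac{9}{8} - \frac{-65 + k}{8 k}$ ($L{\left(k \right)} = \frac{9}{8} - \frac{\left(k - 65\right) \frac{1}{k}}{8} = \frac{9}{8} - \frac{\left(-65 + k\right) \frac{1}{k}}{8} = \frac{9}{8} - \frac{\frac{1}{k} \left(-65 + k\right)}{8} = \frac{9}{8} - \frac{-65 + k}{8 k}$)
$L{\left(31 \right)} w{\left(-1,4 \right)} = \frac{\frac{65}{8} + 31}{31} \left(-48\right) = \frac{1}{31} \cdot \frac{313}{8} \left(-48\right) = \frac{313}{248} \left(-48\right) = - \frac{1878}{31}$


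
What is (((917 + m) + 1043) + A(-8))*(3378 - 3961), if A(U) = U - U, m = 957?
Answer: -1700611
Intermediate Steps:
A(U) = 0
(((917 + m) + 1043) + A(-8))*(3378 - 3961) = (((917 + 957) + 1043) + 0)*(3378 - 3961) = ((1874 + 1043) + 0)*(-583) = (2917 + 0)*(-583) = 2917*(-583) = -1700611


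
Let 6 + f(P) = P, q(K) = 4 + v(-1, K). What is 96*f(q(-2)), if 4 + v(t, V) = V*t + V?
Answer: -576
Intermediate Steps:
v(t, V) = -4 + V + V*t (v(t, V) = -4 + (V*t + V) = -4 + (V + V*t) = -4 + V + V*t)
q(K) = 0 (q(K) = 4 + (-4 + K + K*(-1)) = 4 + (-4 + K - K) = 4 - 4 = 0)
f(P) = -6 + P
96*f(q(-2)) = 96*(-6 + 0) = 96*(-6) = -576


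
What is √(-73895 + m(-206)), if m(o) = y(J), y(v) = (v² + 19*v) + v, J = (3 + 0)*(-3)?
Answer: I*√73994 ≈ 272.02*I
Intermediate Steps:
J = -9 (J = 3*(-3) = -9)
y(v) = v² + 20*v
m(o) = -99 (m(o) = -9*(20 - 9) = -9*11 = -99)
√(-73895 + m(-206)) = √(-73895 - 99) = √(-73994) = I*√73994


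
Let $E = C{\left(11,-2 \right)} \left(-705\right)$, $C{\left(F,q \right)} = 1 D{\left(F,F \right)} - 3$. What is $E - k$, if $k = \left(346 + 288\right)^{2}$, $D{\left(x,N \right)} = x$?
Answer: $-407596$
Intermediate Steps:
$C{\left(F,q \right)} = -3 + F$ ($C{\left(F,q \right)} = 1 F - 3 = F - 3 = -3 + F$)
$k = 401956$ ($k = 634^{2} = 401956$)
$E = -5640$ ($E = \left(-3 + 11\right) \left(-705\right) = 8 \left(-705\right) = -5640$)
$E - k = -5640 - 401956 = -407596$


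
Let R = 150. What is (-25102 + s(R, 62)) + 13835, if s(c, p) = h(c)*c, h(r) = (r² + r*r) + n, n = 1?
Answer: 6738883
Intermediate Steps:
h(r) = 1 + 2*r² (h(r) = (r² + r*r) + 1 = (r² + r²) + 1 = 2*r² + 1 = 1 + 2*r²)
s(c, p) = c*(1 + 2*c²) (s(c, p) = (1 + 2*c²)*c = c*(1 + 2*c²))
(-25102 + s(R, 62)) + 13835 = (-25102 + (150 + 2*150³)) + 13835 = (-25102 + (150 + 2*3375000)) + 13835 = (-25102 + (150 + 6750000)) + 13835 = (-25102 + 6750150) + 13835 = 6725048 + 13835 = 6738883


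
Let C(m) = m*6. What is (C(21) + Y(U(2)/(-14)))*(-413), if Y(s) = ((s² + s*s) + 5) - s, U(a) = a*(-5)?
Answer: -379606/7 ≈ -54229.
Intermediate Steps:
U(a) = -5*a
Y(s) = 5 - s + 2*s² (Y(s) = ((s² + s²) + 5) - s = (2*s² + 5) - s = (5 + 2*s²) - s = 5 - s + 2*s²)
C(m) = 6*m
(C(21) + Y(U(2)/(-14)))*(-413) = (6*21 + (5 - (-5*2)/(-14) + 2*(-5*2/(-14))²))*(-413) = (126 + (5 - (-10)*(-1)/14 + 2*(-10*(-1/14))²))*(-413) = (126 + (5 - 1*5/7 + 2*(5/7)²))*(-413) = (126 + (5 - 5/7 + 2*(25/49)))*(-413) = (126 + (5 - 5/7 + 50/49))*(-413) = (126 + 260/49)*(-413) = (6434/49)*(-413) = -379606/7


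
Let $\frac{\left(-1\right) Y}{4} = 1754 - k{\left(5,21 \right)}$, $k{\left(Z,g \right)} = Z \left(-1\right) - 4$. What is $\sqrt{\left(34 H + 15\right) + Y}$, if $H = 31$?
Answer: $i \sqrt{5983} \approx 77.35 i$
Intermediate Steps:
$k{\left(Z,g \right)} = -4 - Z$ ($k{\left(Z,g \right)} = - Z - 4 = -4 - Z$)
$Y = -7052$ ($Y = - 4 \left(1754 - \left(-4 - 5\right)\right) = - 4 \left(1754 - -9\right) = - 4 \left(1754 + 9\right) = \left(-4\right) 1763 = -7052$)
$\sqrt{\left(34 H + 15\right) + Y} = \sqrt{\left(34 \cdot 31 + 15\right) - 7052} = \sqrt{\left(1054 + 15\right) - 7052} = \sqrt{1069 - 7052} = \sqrt{-5983} = i \sqrt{5983}$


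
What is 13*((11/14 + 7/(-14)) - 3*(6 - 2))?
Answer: -1066/7 ≈ -152.29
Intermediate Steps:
13*((11/14 + 7/(-14)) - 3*(6 - 2)) = 13*((11*(1/14) + 7*(-1/14)) - 3*4) = 13*((11/14 - 1/2) - 12) = 13*(2/7 - 12) = 13*(-82/7) = -1066/7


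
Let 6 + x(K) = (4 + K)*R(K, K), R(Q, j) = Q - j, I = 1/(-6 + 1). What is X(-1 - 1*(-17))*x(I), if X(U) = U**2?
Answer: -1536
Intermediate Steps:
I = -1/5 (I = 1/(-5) = -1/5 ≈ -0.20000)
x(K) = -6 (x(K) = -6 + (4 + K)*(K - K) = -6 + (4 + K)*0 = -6 + 0 = -6)
X(-1 - 1*(-17))*x(I) = (-1 - 1*(-17))**2*(-6) = (-1 + 17)**2*(-6) = 16**2*(-6) = 256*(-6) = -1536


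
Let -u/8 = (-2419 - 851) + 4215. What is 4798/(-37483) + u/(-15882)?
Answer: 34528274/99217501 ≈ 0.34801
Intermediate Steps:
u = -7560 (u = -8*((-2419 - 851) + 4215) = -8*(-3270 + 4215) = -8*945 = -7560)
4798/(-37483) + u/(-15882) = 4798/(-37483) - 7560/(-15882) = 4798*(-1/37483) - 7560*(-1/15882) = -4798/37483 + 1260/2647 = 34528274/99217501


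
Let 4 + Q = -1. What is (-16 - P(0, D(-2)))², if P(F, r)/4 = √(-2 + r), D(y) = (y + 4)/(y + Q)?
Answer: 1536/7 + 512*I*√7/7 ≈ 219.43 + 193.52*I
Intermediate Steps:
Q = -5 (Q = -4 - 1 = -5)
D(y) = (4 + y)/(-5 + y) (D(y) = (y + 4)/(y - 5) = (4 + y)/(-5 + y))
P(F, r) = 4*√(-2 + r)
(-16 - P(0, D(-2)))² = (-16 - 4*√(-2 + (4 - 2)/(-5 - 2)))² = (-16 - 4*√(-2 + 2/(-7)))² = (-16 - 4*√(-2 - ⅐*2))² = (-16 - 4*√(-2 - 2/7))² = (-16 - 4*√(-16/7))² = (-16 - 4*4*I*√7/7)² = (-16 - 16*I*√7/7)²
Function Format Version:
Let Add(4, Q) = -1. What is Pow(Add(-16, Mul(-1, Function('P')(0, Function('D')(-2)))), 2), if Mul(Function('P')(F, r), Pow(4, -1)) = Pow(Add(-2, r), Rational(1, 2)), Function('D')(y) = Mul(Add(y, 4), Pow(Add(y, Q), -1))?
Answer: Add(Rational(1536, 7), Mul(Rational(512, 7), I, Pow(7, Rational(1, 2)))) ≈ Add(219.43, Mul(193.52, I))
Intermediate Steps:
Q = -5 (Q = Add(-4, -1) = -5)
Function('D')(y) = Mul(Pow(Add(-5, y), -1), Add(4, y)) (Function('D')(y) = Mul(Add(y, 4), Pow(Add(y, -5), -1)) = Mul(Add(4, y), Pow(Add(-5, y), -1)) = Mul(Pow(Add(-5, y), -1), Add(4, y)))
Function('P')(F, r) = Mul(4, Pow(Add(-2, r), Rational(1, 2)))
Pow(Add(-16, Mul(-1, Function('P')(0, Function('D')(-2)))), 2) = Pow(Add(-16, Mul(-1, Mul(4, Pow(Add(-2, Mul(Pow(Add(-5, -2), -1), Add(4, -2))), Rational(1, 2))))), 2) = Pow(Add(-16, Mul(-1, Mul(4, Pow(Add(-2, Mul(Pow(-7, -1), 2)), Rational(1, 2))))), 2) = Pow(Add(-16, Mul(-1, Mul(4, Pow(Add(-2, Mul(Rational(-1, 7), 2)), Rational(1, 2))))), 2) = Pow(Add(-16, Mul(-1, Mul(4, Pow(Add(-2, Rational(-2, 7)), Rational(1, 2))))), 2) = Pow(Add(-16, Mul(-1, Mul(4, Pow(Rational(-16, 7), Rational(1, 2))))), 2) = Pow(Add(-16, Mul(-1, Mul(4, Mul(Rational(4, 7), I, Pow(7, Rational(1, 2)))))), 2) = Pow(Add(-16, Mul(-1, Mul(Rational(16, 7), I, Pow(7, Rational(1, 2))))), 2) = Pow(Add(-16, Mul(Rational(-16, 7), I, Pow(7, Rational(1, 2)))), 2)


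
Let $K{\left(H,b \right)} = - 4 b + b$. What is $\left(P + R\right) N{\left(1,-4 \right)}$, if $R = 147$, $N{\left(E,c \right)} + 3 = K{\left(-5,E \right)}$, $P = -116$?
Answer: $-186$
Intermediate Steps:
$K{\left(H,b \right)} = - 3 b$
$N{\left(E,c \right)} = -3 - 3 E$
$\left(P + R\right) N{\left(1,-4 \right)} = \left(-116 + 147\right) \left(-3 - 3\right) = 31 \left(-3 - 3\right) = 31 \left(-6\right) = -186$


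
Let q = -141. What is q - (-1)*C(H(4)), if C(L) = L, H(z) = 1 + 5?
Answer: -135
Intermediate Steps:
H(z) = 6
q - (-1)*C(H(4)) = -141 - (-1)*6 = -141 - 1*(-6) = -141 + 6 = -135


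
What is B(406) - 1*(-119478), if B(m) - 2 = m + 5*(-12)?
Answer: 119826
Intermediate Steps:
B(m) = -58 + m (B(m) = 2 + (m + 5*(-12)) = 2 + (m - 60) = 2 + (-60 + m) = -58 + m)
B(406) - 1*(-119478) = (-58 + 406) - 1*(-119478) = 348 + 119478 = 119826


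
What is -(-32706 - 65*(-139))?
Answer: 23671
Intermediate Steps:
-(-32706 - 65*(-139)) = -(-32706 - 1*(-9035)) = -(-32706 + 9035) = -1*(-23671) = 23671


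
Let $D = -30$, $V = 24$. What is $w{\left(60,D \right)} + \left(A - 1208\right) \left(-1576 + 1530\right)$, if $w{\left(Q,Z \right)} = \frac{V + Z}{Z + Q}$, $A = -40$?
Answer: $\frac{287039}{5} \approx 57408.0$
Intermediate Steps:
$w{\left(Q,Z \right)} = \frac{24 + Z}{Q + Z}$ ($w{\left(Q,Z \right)} = \frac{24 + Z}{Z + Q} = \frac{24 + Z}{Q + Z}$)
$w{\left(60,D \right)} + \left(A - 1208\right) \left(-1576 + 1530\right) = \frac{24 - 30}{60 - 30} + \left(-40 - 1208\right) \left(-1576 + 1530\right) = \frac{1}{30} \left(-6\right) - -57408 = \frac{1}{30} \left(-6\right) + 57408 = - \frac{1}{5} + 57408 = \frac{287039}{5}$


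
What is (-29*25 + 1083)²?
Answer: 128164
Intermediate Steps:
(-29*25 + 1083)² = (-725 + 1083)² = 358² = 128164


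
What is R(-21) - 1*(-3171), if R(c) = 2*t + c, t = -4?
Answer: 3142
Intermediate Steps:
R(c) = -8 + c (R(c) = 2*(-4) + c = -8 + c)
R(-21) - 1*(-3171) = (-8 - 21) - 1*(-3171) = -29 + 3171 = 3142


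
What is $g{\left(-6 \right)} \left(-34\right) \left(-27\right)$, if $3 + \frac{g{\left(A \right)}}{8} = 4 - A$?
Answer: $51408$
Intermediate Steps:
$g{\left(A \right)} = 8 - 8 A$ ($g{\left(A \right)} = -24 + 8 \left(4 - A\right) = -24 - \left(-32 + 8 A\right) = 8 - 8 A$)
$g{\left(-6 \right)} \left(-34\right) \left(-27\right) = \left(8 - -48\right) \left(-34\right) \left(-27\right) = \left(8 + 48\right) \left(-34\right) \left(-27\right) = 56 \left(-34\right) \left(-27\right) = \left(-1904\right) \left(-27\right) = 51408$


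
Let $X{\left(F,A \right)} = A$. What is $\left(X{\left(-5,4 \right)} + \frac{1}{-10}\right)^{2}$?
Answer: $\frac{1521}{100} \approx 15.21$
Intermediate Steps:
$\left(X{\left(-5,4 \right)} + \frac{1}{-10}\right)^{2} = \left(4 + \frac{1}{-10}\right)^{2} = \left(4 - \frac{1}{10}\right)^{2} = \left(\frac{39}{10}\right)^{2} = \frac{1521}{100}$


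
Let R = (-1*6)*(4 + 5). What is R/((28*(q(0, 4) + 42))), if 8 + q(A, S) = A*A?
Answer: -27/476 ≈ -0.056723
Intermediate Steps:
q(A, S) = -8 + A² (q(A, S) = -8 + A*A = -8 + A²)
R = -54 (R = -6*9 = -54)
R/((28*(q(0, 4) + 42))) = -54*1/(28*((-8 + 0²) + 42)) = -54*1/(28*((-8 + 0) + 42)) = -54*1/(28*(-8 + 42)) = -54/(28*34) = -54/952 = -54*1/952 = -27/476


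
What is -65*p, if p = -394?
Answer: 25610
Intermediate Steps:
-65*p = -65*(-394) = 25610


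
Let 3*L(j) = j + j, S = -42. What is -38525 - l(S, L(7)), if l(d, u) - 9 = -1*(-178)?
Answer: -38712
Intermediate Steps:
L(j) = 2*j/3 (L(j) = (j + j)/3 = (2*j)/3 = 2*j/3)
l(d, u) = 187 (l(d, u) = 9 - 1*(-178) = 9 + 178 = 187)
-38525 - l(S, L(7)) = -38525 - 1*187 = -38525 - 187 = -38712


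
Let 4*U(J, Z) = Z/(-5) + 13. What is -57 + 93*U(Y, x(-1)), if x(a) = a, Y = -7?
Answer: 2499/10 ≈ 249.90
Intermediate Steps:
U(J, Z) = 13/4 - Z/20 (U(J, Z) = (Z/(-5) + 13)/4 = (-Z/5 + 13)/4 = (13 - Z/5)/4 = 13/4 - Z/20)
-57 + 93*U(Y, x(-1)) = -57 + 93*(13/4 - 1/20*(-1)) = -57 + 93*(13/4 + 1/20) = -57 + 93*(33/10) = -57 + 3069/10 = 2499/10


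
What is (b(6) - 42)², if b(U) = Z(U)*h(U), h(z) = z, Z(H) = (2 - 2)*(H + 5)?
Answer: 1764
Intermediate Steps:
Z(H) = 0 (Z(H) = 0*(5 + H) = 0)
b(U) = 0 (b(U) = 0*U = 0)
(b(6) - 42)² = (0 - 42)² = (-42)² = 1764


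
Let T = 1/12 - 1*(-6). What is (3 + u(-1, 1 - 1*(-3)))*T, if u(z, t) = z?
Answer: 73/6 ≈ 12.167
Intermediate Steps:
T = 73/12 (T = 1/12 + 6 = 73/12 ≈ 6.0833)
(3 + u(-1, 1 - 1*(-3)))*T = (3 - 1)*(73/12) = 2*(73/12) = 73/6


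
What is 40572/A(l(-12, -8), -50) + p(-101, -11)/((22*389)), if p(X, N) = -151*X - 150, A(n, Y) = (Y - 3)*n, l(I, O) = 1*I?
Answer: 29734951/453574 ≈ 65.557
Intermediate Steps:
l(I, O) = I
A(n, Y) = n*(-3 + Y) (A(n, Y) = (-3 + Y)*n = n*(-3 + Y))
p(X, N) = -150 - 151*X
40572/A(l(-12, -8), -50) + p(-101, -11)/((22*389)) = 40572/((-12*(-3 - 50))) + (-150 - 151*(-101))/((22*389)) = 40572/((-12*(-53))) + (-150 + 15251)/8558 = 40572/636 + 15101*(1/8558) = 40572*(1/636) + 15101/8558 = 3381/53 + 15101/8558 = 29734951/453574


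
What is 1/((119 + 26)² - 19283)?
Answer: 1/1742 ≈ 0.00057405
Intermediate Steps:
1/((119 + 26)² - 19283) = 1/(145² - 19283) = 1/(21025 - 19283) = 1/1742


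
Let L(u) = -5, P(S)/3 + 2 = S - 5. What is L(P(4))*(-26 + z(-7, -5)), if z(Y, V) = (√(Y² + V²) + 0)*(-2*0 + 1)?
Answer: 130 - 5*√74 ≈ 86.988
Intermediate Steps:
P(S) = -21 + 3*S (P(S) = -6 + 3*(S - 5) = -6 + 3*(-5 + S) = -6 + (-15 + 3*S) = -21 + 3*S)
z(Y, V) = √(V² + Y²) (z(Y, V) = (√(V² + Y²) + 0)*(0 + 1) = √(V² + Y²)*1 = √(V² + Y²))
L(P(4))*(-26 + z(-7, -5)) = -5*(-26 + √((-5)² + (-7)²)) = -5*(-26 + √(25 + 49)) = -5*(-26 + √74) = 130 - 5*√74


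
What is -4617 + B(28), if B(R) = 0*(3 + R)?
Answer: -4617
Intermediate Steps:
B(R) = 0
-4617 + B(28) = -4617 + 0 = -4617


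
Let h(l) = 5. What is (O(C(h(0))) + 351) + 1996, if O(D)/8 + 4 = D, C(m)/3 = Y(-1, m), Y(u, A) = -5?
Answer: 2195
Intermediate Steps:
C(m) = -15 (C(m) = 3*(-5) = -15)
O(D) = -32 + 8*D
(O(C(h(0))) + 351) + 1996 = ((-32 + 8*(-15)) + 351) + 1996 = ((-32 - 120) + 351) + 1996 = (-152 + 351) + 1996 = 199 + 1996 = 2195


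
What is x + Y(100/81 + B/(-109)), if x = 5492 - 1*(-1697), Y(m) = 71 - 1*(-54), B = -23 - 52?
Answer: 7314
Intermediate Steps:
B = -75
Y(m) = 125 (Y(m) = 71 + 54 = 125)
x = 7189 (x = 5492 + 1697 = 7189)
x + Y(100/81 + B/(-109)) = 7189 + 125 = 7314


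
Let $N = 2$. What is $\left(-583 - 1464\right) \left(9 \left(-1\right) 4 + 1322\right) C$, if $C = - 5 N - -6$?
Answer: $10529768$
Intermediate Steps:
$C = -4$ ($C = \left(-5\right) 2 - -6 = -10 + 6 = -4$)
$\left(-583 - 1464\right) \left(9 \left(-1\right) 4 + 1322\right) C = \left(-583 - 1464\right) \left(9 \left(-1\right) 4 + 1322\right) \left(-4\right) = - 2047 \left(\left(-9\right) 4 + 1322\right) \left(-4\right) = - 2047 \left(-36 + 1322\right) \left(-4\right) = \left(-2047\right) 1286 \left(-4\right) = \left(-2632442\right) \left(-4\right) = 10529768$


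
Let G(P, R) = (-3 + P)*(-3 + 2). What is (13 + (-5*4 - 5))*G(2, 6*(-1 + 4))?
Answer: -12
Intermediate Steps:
G(P, R) = 3 - P (G(P, R) = (-3 + P)*(-1) = 3 - P)
(13 + (-5*4 - 5))*G(2, 6*(-1 + 4)) = (13 + (-5*4 - 5))*(3 - 1*2) = (13 + (-20 - 5))*(3 - 2) = (13 - 25)*1 = -12*1 = -12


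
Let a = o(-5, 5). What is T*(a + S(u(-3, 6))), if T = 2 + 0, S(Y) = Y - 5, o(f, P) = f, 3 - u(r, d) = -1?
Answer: -12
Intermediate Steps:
u(r, d) = 4 (u(r, d) = 3 - 1*(-1) = 3 + 1 = 4)
S(Y) = -5 + Y
T = 2
a = -5
T*(a + S(u(-3, 6))) = 2*(-5 + (-5 + 4)) = 2*(-5 - 1) = 2*(-6) = -12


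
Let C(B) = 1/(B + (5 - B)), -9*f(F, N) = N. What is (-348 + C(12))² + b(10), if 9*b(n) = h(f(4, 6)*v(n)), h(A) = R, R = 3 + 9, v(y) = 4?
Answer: 9072463/75 ≈ 1.2097e+5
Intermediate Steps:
f(F, N) = -N/9
C(B) = ⅕ (C(B) = 1/5 = ⅕)
R = 12
h(A) = 12
b(n) = 4/3 (b(n) = (⅑)*12 = 4/3)
(-348 + C(12))² + b(10) = (-348 + ⅕)² + 4/3 = (-1739/5)² + 4/3 = 3024121/25 + 4/3 = 9072463/75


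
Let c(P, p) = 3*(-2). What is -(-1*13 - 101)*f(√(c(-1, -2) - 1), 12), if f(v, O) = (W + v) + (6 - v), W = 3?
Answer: 1026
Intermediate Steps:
c(P, p) = -6
f(v, O) = 9 (f(v, O) = (3 + v) + (6 - v) = 9)
-(-1*13 - 101)*f(√(c(-1, -2) - 1), 12) = -(-1*13 - 101)*9 = -(-13 - 101)*9 = -(-114)*9 = -1*(-1026) = 1026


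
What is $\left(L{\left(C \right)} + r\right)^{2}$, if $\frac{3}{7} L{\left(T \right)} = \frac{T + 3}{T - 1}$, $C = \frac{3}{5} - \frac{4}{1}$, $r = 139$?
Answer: $\frac{21104836}{1089} \approx 19380.0$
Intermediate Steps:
$C = - \frac{17}{5}$ ($C = 3 \cdot \frac{1}{5} - 4 = \frac{3}{5} - 4 = - \frac{17}{5} \approx -3.4$)
$L{\left(T \right)} = \frac{7 \left(3 + T\right)}{3 \left(-1 + T\right)}$ ($L{\left(T \right)} = \frac{7 \frac{T + 3}{T - 1}}{3} = \frac{7 \frac{3 + T}{-1 + T}}{3} = \frac{7 \left(3 + T\right)}{3 \left(-1 + T\right)}$)
$\left(L{\left(C \right)} + r\right)^{2} = \left(\frac{7 \left(3 - \frac{17}{5}\right)}{3 \left(-1 - \frac{17}{5}\right)} + 139\right)^{2} = \left(\frac{7}{3} \frac{1}{- \frac{22}{5}} \left(- \frac{2}{5}\right) + 139\right)^{2} = \left(\frac{7}{3} \left(- \frac{5}{22}\right) \left(- \frac{2}{5}\right) + 139\right)^{2} = \left(\frac{7}{33} + 139\right)^{2} = \left(\frac{4594}{33}\right)^{2} = \frac{21104836}{1089}$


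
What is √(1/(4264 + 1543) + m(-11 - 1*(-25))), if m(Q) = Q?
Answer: √472103293/5807 ≈ 3.7417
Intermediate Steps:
√(1/(4264 + 1543) + m(-11 - 1*(-25))) = √(1/(4264 + 1543) + (-11 - 1*(-25))) = √(1/5807 + (-11 + 25)) = √(1/5807 + 14) = √(81299/5807) = √472103293/5807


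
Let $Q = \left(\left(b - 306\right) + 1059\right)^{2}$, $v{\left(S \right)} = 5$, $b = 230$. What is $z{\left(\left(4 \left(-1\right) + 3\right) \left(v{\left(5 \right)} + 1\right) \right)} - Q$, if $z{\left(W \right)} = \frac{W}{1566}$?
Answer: $- \frac{252201430}{261} \approx -9.6629 \cdot 10^{5}$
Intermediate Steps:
$z{\left(W \right)} = \frac{W}{1566}$ ($z{\left(W \right)} = W \frac{1}{1566} = \frac{W}{1566}$)
$Q = 966289$ ($Q = \left(\left(230 - 306\right) + 1059\right)^{2} = \left(-76 + 1059\right)^{2} = 983^{2} = 966289$)
$z{\left(\left(4 \left(-1\right) + 3\right) \left(v{\left(5 \right)} + 1\right) \right)} - Q = \frac{\left(4 \left(-1\right) + 3\right) \left(5 + 1\right)}{1566} - 966289 = \frac{\left(-4 + 3\right) 6}{1566} - 966289 = \frac{\left(-1\right) 6}{1566} - 966289 = \frac{1}{1566} \left(-6\right) - 966289 = - \frac{1}{261} - 966289 = - \frac{252201430}{261}$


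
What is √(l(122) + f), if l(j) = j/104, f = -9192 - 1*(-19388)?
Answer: 3*√765921/26 ≈ 100.98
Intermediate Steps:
f = 10196 (f = -9192 + 19388 = 10196)
l(j) = j/104 (l(j) = j*(1/104) = j/104)
√(l(122) + f) = √((1/104)*122 + 10196) = √(61/52 + 10196) = √(530253/52) = 3*√765921/26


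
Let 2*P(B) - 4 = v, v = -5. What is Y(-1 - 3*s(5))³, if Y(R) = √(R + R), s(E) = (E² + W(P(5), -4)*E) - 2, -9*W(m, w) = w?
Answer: -920*I*√345/9 ≈ -1898.7*I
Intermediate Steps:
P(B) = -½ (P(B) = 2 + (½)*(-5) = 2 - 5/2 = -½)
W(m, w) = -w/9
s(E) = -2 + E² + 4*E/9 (s(E) = (E² + (-⅑*(-4))*E) - 2 = (E² + 4*E/9) - 2 = -2 + E² + 4*E/9)
Y(R) = √2*√R (Y(R) = √(2*R) = √2*√R)
Y(-1 - 3*s(5))³ = (√2*√(-1 - 3*(-2 + 5² + (4/9)*5)))³ = (√2*√(-1 - 3*(-2 + 25 + 20/9)))³ = (√2*√(-1 - 3*227/9))³ = (√2*√(-1 - 227/3))³ = (√2*√(-230/3))³ = (√2*(I*√690/3))³ = (2*I*√345/3)³ = -920*I*√345/9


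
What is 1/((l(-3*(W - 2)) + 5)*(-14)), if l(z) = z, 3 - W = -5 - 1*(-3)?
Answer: 1/56 ≈ 0.017857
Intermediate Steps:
W = 5 (W = 3 - (-5 - 1*(-3)) = 3 - (-5 + 3) = 3 - 1*(-2) = 3 + 2 = 5)
1/((l(-3*(W - 2)) + 5)*(-14)) = 1/((-3*(5 - 2) + 5)*(-14)) = 1/((-3*3 + 5)*(-14)) = 1/((-9 + 5)*(-14)) = 1/(-4*(-14)) = 1/56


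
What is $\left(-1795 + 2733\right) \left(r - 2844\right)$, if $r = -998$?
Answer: $-3603796$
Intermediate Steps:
$\left(-1795 + 2733\right) \left(r - 2844\right) = \left(-1795 + 2733\right) \left(-998 - 2844\right) = 938 \left(-3842\right) = -3603796$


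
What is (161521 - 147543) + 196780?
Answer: 210758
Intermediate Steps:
(161521 - 147543) + 196780 = 13978 + 196780 = 210758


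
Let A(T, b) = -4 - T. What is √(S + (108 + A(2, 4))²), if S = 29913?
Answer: √40317 ≈ 200.79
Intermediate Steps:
√(S + (108 + A(2, 4))²) = √(29913 + (108 + (-4 - 1*2))²) = √(29913 + (108 + (-4 - 2))²) = √(29913 + (108 - 6)²) = √(29913 + 102²) = √(29913 + 10404) = √40317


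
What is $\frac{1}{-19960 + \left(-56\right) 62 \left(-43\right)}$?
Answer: $\frac{1}{129336} \approx 7.7318 \cdot 10^{-6}$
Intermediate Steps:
$\frac{1}{-19960 + \left(-56\right) 62 \left(-43\right)} = \frac{1}{-19960 - -149296} = \frac{1}{-19960 + 149296} = \frac{1}{129336}$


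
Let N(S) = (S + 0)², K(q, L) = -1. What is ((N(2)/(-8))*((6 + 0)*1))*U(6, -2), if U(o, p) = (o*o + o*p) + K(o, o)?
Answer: -69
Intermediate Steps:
N(S) = S²
U(o, p) = -1 + o² + o*p (U(o, p) = (o*o + o*p) - 1 = (o² + o*p) - 1 = -1 + o² + o*p)
((N(2)/(-8))*((6 + 0)*1))*U(6, -2) = ((2²/(-8))*((6 + 0)*1))*(-1 + 6² + 6*(-2)) = ((4*(-⅛))*(6*1))*(-1 + 36 - 12) = -½*6*23 = -3*23 = -69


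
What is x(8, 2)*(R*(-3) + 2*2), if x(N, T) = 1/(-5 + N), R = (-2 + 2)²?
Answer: 4/3 ≈ 1.3333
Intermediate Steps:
R = 0 (R = 0² = 0)
x(8, 2)*(R*(-3) + 2*2) = (0*(-3) + 2*2)/(-5 + 8) = (0 + 4)/3 = (⅓)*4 = 4/3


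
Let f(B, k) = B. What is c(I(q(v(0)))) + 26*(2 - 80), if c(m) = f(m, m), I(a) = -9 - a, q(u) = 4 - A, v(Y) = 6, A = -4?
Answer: -2045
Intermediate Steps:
q(u) = 8 (q(u) = 4 - 1*(-4) = 4 + 4 = 8)
c(m) = m
c(I(q(v(0)))) + 26*(2 - 80) = (-9 - 1*8) + 26*(2 - 80) = (-9 - 8) + 26*(-78) = -17 - 2028 = -2045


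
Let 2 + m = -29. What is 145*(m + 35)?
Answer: 580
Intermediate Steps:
m = -31 (m = -2 - 29 = -31)
145*(m + 35) = 145*(-31 + 35) = 145*4 = 580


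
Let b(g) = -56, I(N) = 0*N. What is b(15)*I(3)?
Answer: 0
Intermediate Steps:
I(N) = 0
b(15)*I(3) = -56*0 = 0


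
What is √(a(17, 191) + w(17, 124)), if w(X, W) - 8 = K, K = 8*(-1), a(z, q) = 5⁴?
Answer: 25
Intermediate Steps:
a(z, q) = 625
K = -8
w(X, W) = 0 (w(X, W) = 8 - 8 = 0)
√(a(17, 191) + w(17, 124)) = √(625 + 0) = √625 = 25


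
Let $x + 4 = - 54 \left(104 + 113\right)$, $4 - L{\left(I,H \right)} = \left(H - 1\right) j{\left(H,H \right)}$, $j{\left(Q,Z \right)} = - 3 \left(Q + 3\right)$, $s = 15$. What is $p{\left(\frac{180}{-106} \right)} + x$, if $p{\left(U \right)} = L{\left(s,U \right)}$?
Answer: $- \frac{32945463}{2809} \approx -11729.0$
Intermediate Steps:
$j{\left(Q,Z \right)} = -9 - 3 Q$ ($j{\left(Q,Z \right)} = - 3 \left(3 + Q\right) = -9 - 3 Q$)
$L{\left(I,H \right)} = 4 - \left(-1 + H\right) \left(-9 - 3 H\right)$ ($L{\left(I,H \right)} = 4 - \left(H - 1\right) \left(-9 - 3 H\right) = 4 - \left(-1 + H\right) \left(-9 - 3 H\right)$)
$x = -11722$ ($x = -4 - 54 \left(104 + 113\right) = -4 - 11718 = -11722$)
$p{\left(U \right)} = -5 + 3 U^{2} + 6 U$
$p{\left(\frac{180}{-106} \right)} + x = \left(-5 + 3 \left(\frac{180}{-106}\right)^{2} + 6 \frac{180}{-106}\right) - 11722 = \left(-5 + 3 \left(180 \left(- \frac{1}{106}\right)\right)^{2} + 6 \cdot 180 \left(- \frac{1}{106}\right)\right) - 11722 = \left(-5 + 3 \left(- \frac{90}{53}\right)^{2} + 6 \left(- \frac{90}{53}\right)\right) - 11722 = \left(-5 + 3 \cdot \frac{8100}{2809} - \frac{540}{53}\right) - 11722 = \left(-5 + \frac{24300}{2809} - \frac{540}{53}\right) - 11722 = - \frac{18365}{2809} - 11722 = - \frac{32945463}{2809}$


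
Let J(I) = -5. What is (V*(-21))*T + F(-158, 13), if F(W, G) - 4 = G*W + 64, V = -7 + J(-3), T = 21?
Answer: 3306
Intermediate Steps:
V = -12 (V = -7 - 5 = -12)
F(W, G) = 68 + G*W (F(W, G) = 4 + (G*W + 64) = 4 + (64 + G*W) = 68 + G*W)
(V*(-21))*T + F(-158, 13) = -12*(-21)*21 + (68 + 13*(-158)) = 252*21 + (68 - 2054) = 5292 - 1986 = 3306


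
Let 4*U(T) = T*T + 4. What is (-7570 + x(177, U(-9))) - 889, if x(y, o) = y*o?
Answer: -18791/4 ≈ -4697.8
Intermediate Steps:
U(T) = 1 + T²/4 (U(T) = (T*T + 4)/4 = (T² + 4)/4 = (4 + T²)/4 = 1 + T²/4)
x(y, o) = o*y
(-7570 + x(177, U(-9))) - 889 = (-7570 + (1 + (¼)*(-9)²)*177) - 889 = (-7570 + (1 + (¼)*81)*177) - 889 = (-7570 + (1 + 81/4)*177) - 889 = (-7570 + (85/4)*177) - 889 = (-7570 + 15045/4) - 889 = -15235/4 - 889 = -18791/4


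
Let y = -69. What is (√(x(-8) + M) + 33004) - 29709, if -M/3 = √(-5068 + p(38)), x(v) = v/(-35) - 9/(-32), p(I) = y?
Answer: 3295 + √(39970 - 235200*I*√5137)/280 ≈ 3305.4 - 10.356*I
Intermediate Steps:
p(I) = -69
x(v) = 9/32 - v/35 (x(v) = v*(-1/35) - 9*(-1/32) = -v/35 + 9/32 = 9/32 - v/35)
M = -3*I*√5137 (M = -3*√(-5068 - 69) = -3*I*√5137 ≈ -215.02*I)
(√(x(-8) + M) + 33004) - 29709 = (√((9/32 - 1/35*(-8)) - 3*I*√5137) + 33004) - 29709 = (√((9/32 + 8/35) - 3*I*√5137) + 33004) - 29709 = (√(571/1120 - 3*I*√5137) + 33004) - 29709 = (33004 + √(571/1120 - 3*I*√5137)) - 29709 = 3295 + √(571/1120 - 3*I*√5137)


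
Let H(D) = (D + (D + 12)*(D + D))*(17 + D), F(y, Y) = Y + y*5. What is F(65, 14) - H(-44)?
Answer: 75183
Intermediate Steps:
F(y, Y) = Y + 5*y
H(D) = (17 + D)*(D + 2*D*(12 + D)) (H(D) = (D + (12 + D)*(2*D))*(17 + D) = (D + 2*D*(12 + D))*(17 + D) = (17 + D)*(D + 2*D*(12 + D)))
F(65, 14) - H(-44) = (14 + 5*65) - (-44)*(425 + 2*(-44)**2 + 59*(-44)) = (14 + 325) - (-44)*(425 + 2*1936 - 2596) = 339 - (-44)*(425 + 3872 - 2596) = 339 - (-44)*1701 = 339 - 1*(-74844) = 339 + 74844 = 75183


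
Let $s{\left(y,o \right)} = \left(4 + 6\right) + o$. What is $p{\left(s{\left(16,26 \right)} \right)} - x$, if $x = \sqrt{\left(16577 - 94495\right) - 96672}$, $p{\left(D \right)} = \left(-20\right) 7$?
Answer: $-140 - i \sqrt{174590} \approx -140.0 - 417.84 i$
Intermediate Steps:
$s{\left(y,o \right)} = 10 + o$
$p{\left(D \right)} = -140$
$x = i \sqrt{174590}$ ($x = \sqrt{\left(16577 - 94495\right) - 96672} = \sqrt{-77918 - 96672} = \sqrt{-174590} = i \sqrt{174590} \approx 417.84 i$)
$p{\left(s{\left(16,26 \right)} \right)} - x = -140 - i \sqrt{174590}$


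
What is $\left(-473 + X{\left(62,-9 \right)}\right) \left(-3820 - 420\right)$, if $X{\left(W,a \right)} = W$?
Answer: $1742640$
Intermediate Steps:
$\left(-473 + X{\left(62,-9 \right)}\right) \left(-3820 - 420\right) = \left(-473 + 62\right) \left(-3820 - 420\right) = \left(-411\right) \left(-4240\right) = 1742640$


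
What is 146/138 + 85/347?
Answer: 31196/23943 ≈ 1.3029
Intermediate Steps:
146/138 + 85/347 = 146*(1/138) + 85*(1/347) = 73/69 + 85/347 = 31196/23943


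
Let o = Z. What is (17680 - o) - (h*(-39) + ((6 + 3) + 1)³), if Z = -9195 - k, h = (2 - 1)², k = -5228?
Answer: 20686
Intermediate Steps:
h = 1 (h = 1² = 1)
Z = -3967 (Z = -9195 - 1*(-5228) = -9195 + 5228 = -3967)
o = -3967
(17680 - o) - (h*(-39) + ((6 + 3) + 1)³) = (17680 - 1*(-3967)) - (1*(-39) + ((6 + 3) + 1)³) = (17680 + 3967) - (-39 + (9 + 1)³) = 21647 - (-39 + 10³) = 21647 - (-39 + 1000) = 21647 - 1*961 = 21647 - 961 = 20686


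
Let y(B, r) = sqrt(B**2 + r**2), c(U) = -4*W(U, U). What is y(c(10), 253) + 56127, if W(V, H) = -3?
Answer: 56127 + sqrt(64153) ≈ 56380.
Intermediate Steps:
c(U) = 12 (c(U) = -4*(-3) = 12)
y(c(10), 253) + 56127 = sqrt(12**2 + 253**2) + 56127 = sqrt(144 + 64009) + 56127 = sqrt(64153) + 56127 = 56127 + sqrt(64153)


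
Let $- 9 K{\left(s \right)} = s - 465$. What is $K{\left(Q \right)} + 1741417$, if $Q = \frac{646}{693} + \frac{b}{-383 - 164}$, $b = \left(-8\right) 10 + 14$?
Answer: $\frac{5941262021378}{3411639} \approx 1.7415 \cdot 10^{6}$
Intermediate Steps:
$b = -66$ ($b = -80 + 14 = -66$)
$Q = \frac{399100}{379071}$ ($Q = \frac{646}{693} - \frac{66}{-383 - 164} = 646 \cdot \frac{1}{693} - \frac{66}{-383 - 164} = \frac{646}{693} - \frac{66}{-547} = \frac{646}{693} - - \frac{66}{547} = \frac{646}{693} + \frac{66}{547} = \frac{399100}{379071} \approx 1.0528$)
$K{\left(s \right)} = \frac{155}{3} - \frac{s}{9}$ ($K{\left(s \right)} = - \frac{s - 465}{9} = - \frac{-465 + s}{9} = \frac{155}{3} - \frac{s}{9}$)
$K{\left(Q \right)} + 1741417 = \left(\frac{155}{3} - \frac{399100}{3411639}\right) + 1741417 = \frac{175868915}{3411639} + 1741417 = \frac{5941262021378}{3411639}$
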